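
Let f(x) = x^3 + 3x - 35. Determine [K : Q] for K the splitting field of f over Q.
[K : Q] = 6

By the rational root test, any rational root of the monic integer polynomial f(x) = x^3 + 3x - 35 must be an integer dividing the constant term -35, i.e. one of ±{1, 5, 7, 35}. Evaluating: f(1) = -31, f(-1) = -39, f(5) = 105, f(-5) = -175, f(7) = 329, f(-7) = -399, f(35) = 42945, f(-35) = -43015; none is 0, so f has no rational root and is therefore irreducible over Q (a cubic with no linear factor over a field is irreducible). For an irreducible cubic, the Galois group is A_3 or S_3 according as the discriminant disc(f) = -4a^3 - 27b^2 = -4·(3)^3 - 27·(-35)^2 = -33183 is or is not a square in Q. Here disc(f) = -33183 is not a perfect square in Q, so the Galois group of f over Q is not contained in A_3 and must be all of S_3. The splitting field has degree |S_3| = 6 over Q, so [K : Q] = 6.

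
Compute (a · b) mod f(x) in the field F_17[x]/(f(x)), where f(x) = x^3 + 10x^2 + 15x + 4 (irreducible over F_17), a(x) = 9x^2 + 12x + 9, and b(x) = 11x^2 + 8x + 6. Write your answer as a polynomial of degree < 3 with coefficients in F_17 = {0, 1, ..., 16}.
a · b ≡ 11x^2 + 12x + 2 (mod f(x))

Multiply in F_17[x]: a(x)·b(x) = (9x^2 + 12x + 9)·(11x^2 + 8x + 6) = 14x^4 + 11x^2 + 8x + 3. This has degree ≥ 3, so divide by f(x) over F_17: 14x^4 + 11x^2 + 8x + 3 = (14x + 13)·(x^3 + 10x^2 + 15x + 4) + (11x^2 + 12x + 2). Hence a·b ≡ 11x^2 + 12x + 2 (mod f). (F_17[x]/(f) is a field with 17^3 = 4913 elements since f is irreducible of degree 3.)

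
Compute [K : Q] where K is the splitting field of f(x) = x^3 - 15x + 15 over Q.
[K : Q] = 6

By the rational root test, any rational root of the monic integer polynomial f(x) = x^3 - 15x + 15 must be an integer dividing the constant term 15, i.e. one of ±{1, 3, 5, 15}. Evaluating: f(1) = 1, f(-1) = 29, f(3) = -3, f(-3) = 33, f(5) = 65, f(-5) = -35, f(15) = 3165, f(-15) = -3135; none is 0, so f has no rational root and is therefore irreducible over Q (a cubic with no linear factor over a field is irreducible). For an irreducible cubic, the Galois group is A_3 or S_3 according as the discriminant disc(f) = -4a^3 - 27b^2 = -4·(-15)^3 - 27·(15)^2 = 7425 is or is not a square in Q. Here disc(f) = 7425 is not a perfect square in Q, so the Galois group of f over Q is not contained in A_3 and must be all of S_3. The splitting field has degree |S_3| = 6 over Q, so [K : Q] = 6.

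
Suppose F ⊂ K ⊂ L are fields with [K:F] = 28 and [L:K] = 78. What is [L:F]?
[L:F] = 2184

The tower law says that for any tower of field extensions F ⊂ K ⊂ L with finite degrees, [L:F] = [L:K] · [K:F]. Here this gives [L:F] = 78 · 28 = 2184.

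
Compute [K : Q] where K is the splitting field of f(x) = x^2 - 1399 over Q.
[K : Q] = 2

f(x) = x^2 - 1399 factors as (x - √1399)(x + √1399). The splitting field is K = Q(√1399). Since 1399 is squarefree and > 1, it is not a perfect square, so x^2 - 1399 is irreducible over Q and [Q(√1399) : Q] = 2. Hence [K : Q] = 2.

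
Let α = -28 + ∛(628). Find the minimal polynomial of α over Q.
m_α(x) = x^3 + 84x^2 + 2352x + 21324

Set β = α + 28 = ∛(628), so β^3 = 628. Then (α + 28)^3 - 628 = 0, i.e. α is a root of g(x) = (x + 28)^3 - 628 = x^3 + 84x^2 + 2352x + 21324. Since g(x) = h(x + 28) where h(x) = x^3 - 628, and h is irreducible over Q (because 628 is not a perfect cube, so h has no rational root, and a monic cubic with no rational root is irreducible), g is also irreducible (irreducibility is preserved under the substitution x → x + 28). Hence m_α(x) = x^3 + 84x^2 + 2352x + 21324.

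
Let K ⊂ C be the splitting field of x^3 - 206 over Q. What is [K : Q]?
[K : Q] = 6

The roots of x^3 - 206 are ∛206, ω∛206, ω^2∛206 where ω = e^(2πi/3) is a primitive cube root of unity, so K = Q(∛206, ω). Now [Q(∛206):Q] = 3 (since 206 is not a perfect cube, x^3 - 206 is irreducible) and [Q(ω):Q] = 2. Both 2 and 3 divide [K:Q], and [K:Q] ≤ 3·2 = 6, so [K:Q] = 6. (Equivalently: Q(∛206) ⊂ R but ω ∉ R, so [K : Q(∛206)] = 2.)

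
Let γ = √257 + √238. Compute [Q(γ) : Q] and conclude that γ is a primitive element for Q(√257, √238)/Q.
[Q(γ) : Q] = 4 (equivalently, Q(γ) = Q(√257, √238))

Obviously Q(γ) ⊆ Q(√257, √238), and [Q(√257, √238):Q] = 4 (since 257, 238 are distinct squarefree integers > 1 with 61166 not a perfect square). To show equality we compute the minimal polynomial of γ. From γ = √257 + √238: γ^2 = 257 + 2√(61166) + 238 = 495 + 2√(61166), so γ^2 - 495 = 2√(61166); squaring, (γ^2 - 495)^2 = 4·61166, i.e. γ^4 - 990γ^2 + 245025 - 244664 = 0, i.e. γ^4 - 990γ^2 + 361 = 0. So γ is a root of x^4 - 990x^2 + 361. This polynomial is irreducible over Q: it has no rational root (each ±√257 ± √238 is irrational), and any factorization into two quadratics over Q would force √(61166) ∈ Q (pairing opposite roots) or √257, √238 ∈ Q (other pairings), all impossible. Hence [Q(γ):Q] = 4 = [Q(√257, √238):Q], so Q(γ) = Q(√257, √238).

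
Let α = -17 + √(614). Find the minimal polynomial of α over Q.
m_α(x) = x^2 + 34x - 325

From α + 17 = √(614), squaring gives (α + 17)^2 = 614, i.e. α^2 + 34α + 289 = 614, so α^2 + 34α - 325 = 0. The discriminant of x^2 + 34x - 325 is (34)^2 - 4·(-325) = 1156 + 1300 = 2456, and 4·(614) is not a perfect square in Q since 614 is squarefree and ≠ 1. Hence x^2 + 34x - 325 is irreducible over Q and is the minimal polynomial of α.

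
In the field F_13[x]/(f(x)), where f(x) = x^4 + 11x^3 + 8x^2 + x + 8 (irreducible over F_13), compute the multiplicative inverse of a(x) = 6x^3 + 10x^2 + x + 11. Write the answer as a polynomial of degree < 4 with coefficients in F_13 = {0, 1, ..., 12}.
a(x)^(-1) ≡ 11x^3 + 11x^2 + 12x (mod f(x))

Since f is irreducible over F_13, F_13[x]/(f) is a field and a(x) ≠ 0 has an inverse. Apply the extended Euclidean algorithm to f(x) and a(x) in F_13[x]: f(x) = (11x + 3)·a(x) + (6x^2 + 7x + 1);  a(x) = (x + 7)·(6x^2 + 7x + 1) + (3x + 4);  (6x^2 + 7x + 1) = (2x + 4)·(3x + 4) + (11). The last nonzero remainder is the constant 11 = gcd(f, a) in F_13. Back-substituting through the division chain expresses 11 = s(x)·a(x) + t(x)·f(x) with s(x) ≡ 4x^3 + 4x^2 + 2x (mod f), so (4x^3 + 4x^2 + 2x)·a(x) ≡ 11 (mod f). Multiplying by 11^(-1) ≡ 6 in F_13 gives a(x)^(-1) ≡ 6·(4x^3 + 4x^2 + 2x) ≡ 11x^3 + 11x^2 + 12x (mod f). Check: (6x^3 + 10x^2 + x + 11)·(11x^3 + 11x^2 + 12x) = x^6 + 7x^5 + 11x^4 + 5x^3 + 3x^2 + 2x ≡ 1 (mod x^4 + 11x^3 + 8x^2 + x + 8).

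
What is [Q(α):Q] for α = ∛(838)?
[Q(α):Q] = 3

The minimal polynomial of α is x^3 - 838, irreducible over Q since 838 is not a perfect cube (so x^3 - 838 has no rational root). Hence [Q(α):Q] = deg(m_α) = 3.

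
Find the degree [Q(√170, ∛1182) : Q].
[Q(√170, ∛1182) : Q] = 6

Let L = Q(√170, ∛1182). Since Q(√170) ⊂ L and [Q(√170):Q] = 2, the tower law gives 2 | [L:Q]. Likewise Q(∛1182) ⊂ L with [Q(∛1182):Q] = 3 (because 1182 is not a perfect cube), so 3 | [L:Q]. As gcd(2,3) = 1, [L:Q] is divisible by 6. Conversely L is generated over Q by √170 and ∛1182, so [L:Q] ≤ 2·3 = 6. Therefore [Q(√170, ∛1182) : Q] = 6.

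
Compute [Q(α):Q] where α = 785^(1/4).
[Q(α):Q] = 4

α is a root of x^4 - 785. By Eisenstein's criterion at the prime p = 5 (which divides the constant term 785 but p^2 = 25 does not, since 785 is squarefree), x^4 - 785 is irreducible over Q. Hence [Q(α):Q] = 4.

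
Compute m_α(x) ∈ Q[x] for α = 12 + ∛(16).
m_α(x) = x^3 - 36x^2 + 432x - 1744

Set β = α - 12 = ∛(16), so β^3 = 16. Then (α - 12)^3 - 16 = 0, i.e. α is a root of g(x) = (x - 12)^3 - 16 = x^3 - 36x^2 + 432x - 1744. Since g(x) = h(x - 12) where h(x) = x^3 - 16, and h is irreducible over Q (because 16 is not a perfect cube, so h has no rational root, and a monic cubic with no rational root is irreducible), g is also irreducible (irreducibility is preserved under the substitution x → x - 12). Hence m_α(x) = x^3 - 36x^2 + 432x - 1744.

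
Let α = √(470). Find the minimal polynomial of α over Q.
m_α(x) = x^2 - 470

α satisfies α^2 - 470 = 0, so x^2 - 470 annihilates α. Since d = 470 is squarefree and ≠ 1, it is not a perfect square in Q, so x^2 - 470 has no rational root and is therefore irreducible over Q (a degree-2 polynomial over a field is irreducible iff it has no root). Hence m_α(x) = x^2 - 470.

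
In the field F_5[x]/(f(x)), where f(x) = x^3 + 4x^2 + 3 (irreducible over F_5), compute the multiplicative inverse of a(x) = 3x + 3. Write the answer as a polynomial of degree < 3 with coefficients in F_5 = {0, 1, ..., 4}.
a(x)^(-1) ≡ 3x^2 + 4x + 1 (mod f(x))

Since f is irreducible over F_5, F_5[x]/(f) is a field and a(x) ≠ 0 has an inverse. Apply the extended Euclidean algorithm to f(x) and a(x) in F_5[x]: f(x) = (2x^2 + x + 4)·a(x) + (1). The last nonzero remainder is the constant 1 = gcd(f, a) in F_5. Back-substituting through the division chain expresses 1 = s(x)·a(x) + t(x)·f(x) with s(x) ≡ 3x^2 + 4x + 1 (mod f), so a(x)^(-1) ≡ s(x) = 3x^2 + 4x + 1 (mod f). Check: (3x + 3)·(3x^2 + 4x + 1) = 4x^3 + x^2 + 3 ≡ 1 (mod x^3 + 4x^2 + 3).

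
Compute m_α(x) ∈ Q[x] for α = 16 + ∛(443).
m_α(x) = x^3 - 48x^2 + 768x - 4539

Set β = α - 16 = ∛(443), so β^3 = 443. Then (α - 16)^3 - 443 = 0, i.e. α is a root of g(x) = (x - 16)^3 - 443 = x^3 - 48x^2 + 768x - 4539. Since g(x) = h(x - 16) where h(x) = x^3 - 443, and h is irreducible over Q (because 443 is not a perfect cube, so h has no rational root, and a monic cubic with no rational root is irreducible), g is also irreducible (irreducibility is preserved under the substitution x → x - 16). Hence m_α(x) = x^3 - 48x^2 + 768x - 4539.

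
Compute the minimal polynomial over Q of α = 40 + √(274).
m_α(x) = x^2 - 80x + 1326

From α - 40 = √(274), squaring gives (α - 40)^2 = 274, i.e. α^2 - 80α + 1600 = 274, so α^2 - 80α + 1326 = 0. The discriminant of x^2 - 80x + 1326 is (-80)^2 - 4·(1326) = 6400 - 5304 = 1096, and 4·(274) is not a perfect square in Q since 274 is squarefree and ≠ 1. Hence x^2 - 80x + 1326 is irreducible over Q and is the minimal polynomial of α.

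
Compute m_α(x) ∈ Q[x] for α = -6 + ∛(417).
m_α(x) = x^3 + 18x^2 + 108x - 201

Set β = α + 6 = ∛(417), so β^3 = 417. Then (α + 6)^3 - 417 = 0, i.e. α is a root of g(x) = (x + 6)^3 - 417 = x^3 + 18x^2 + 108x - 201. Since g(x) = h(x + 6) where h(x) = x^3 - 417, and h is irreducible over Q (because 417 is not a perfect cube, so h has no rational root, and a monic cubic with no rational root is irreducible), g is also irreducible (irreducibility is preserved under the substitution x → x + 6). Hence m_α(x) = x^3 + 18x^2 + 108x - 201.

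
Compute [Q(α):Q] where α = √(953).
[Q(α):Q] = 2

[Q(α):Q] equals the degree of the minimal polynomial of α. Here α^2 = 953 and x^2 - 953 is irreducible (d = 953 is squarefree, ≠ 1, hence not a square), so deg(m_α) = 2. Thus [Q(α):Q] = 2.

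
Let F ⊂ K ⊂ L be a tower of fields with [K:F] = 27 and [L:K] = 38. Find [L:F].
[L:F] = 1026

The tower law says that for any tower of field extensions F ⊂ K ⊂ L with finite degrees, [L:F] = [L:K] · [K:F]. Here this gives [L:F] = 38 · 27 = 1026.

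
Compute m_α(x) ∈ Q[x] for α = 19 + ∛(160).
m_α(x) = x^3 - 57x^2 + 1083x - 7019

Set β = α - 19 = ∛(160), so β^3 = 160. Then (α - 19)^3 - 160 = 0, i.e. α is a root of g(x) = (x - 19)^3 - 160 = x^3 - 57x^2 + 1083x - 7019. Since g(x) = h(x - 19) where h(x) = x^3 - 160, and h is irreducible over Q (because 160 is not a perfect cube, so h has no rational root, and a monic cubic with no rational root is irreducible), g is also irreducible (irreducibility is preserved under the substitution x → x - 19). Hence m_α(x) = x^3 - 57x^2 + 1083x - 7019.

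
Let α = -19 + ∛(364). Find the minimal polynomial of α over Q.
m_α(x) = x^3 + 57x^2 + 1083x + 6495

Set β = α + 19 = ∛(364), so β^3 = 364. Then (α + 19)^3 - 364 = 0, i.e. α is a root of g(x) = (x + 19)^3 - 364 = x^3 + 57x^2 + 1083x + 6495. Since g(x) = h(x + 19) where h(x) = x^3 - 364, and h is irreducible over Q (because 364 is not a perfect cube, so h has no rational root, and a monic cubic with no rational root is irreducible), g is also irreducible (irreducibility is preserved under the substitution x → x + 19). Hence m_α(x) = x^3 + 57x^2 + 1083x + 6495.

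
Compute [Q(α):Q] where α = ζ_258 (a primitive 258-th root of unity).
[Q(α):Q] = 84

The minimal polynomial of ζ_258 over Q is the 258-th cyclotomic polynomial Φ_258(x), which is irreducible over Q and has degree φ(258) = 84. Hence [Q(α):Q] = φ(258) = 84.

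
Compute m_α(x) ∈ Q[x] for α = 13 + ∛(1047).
m_α(x) = x^3 - 39x^2 + 507x - 3244

Set β = α - 13 = ∛(1047), so β^3 = 1047. Then (α - 13)^3 - 1047 = 0, i.e. α is a root of g(x) = (x - 13)^3 - 1047 = x^3 - 39x^2 + 507x - 3244. Since g(x) = h(x - 13) where h(x) = x^3 - 1047, and h is irreducible over Q (because 1047 is not a perfect cube, so h has no rational root, and a monic cubic with no rational root is irreducible), g is also irreducible (irreducibility is preserved under the substitution x → x - 13). Hence m_α(x) = x^3 - 39x^2 + 507x - 3244.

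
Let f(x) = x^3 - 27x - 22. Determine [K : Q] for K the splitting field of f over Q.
[K : Q] = 6

By the rational root test, any rational root of the monic integer polynomial f(x) = x^3 - 27x - 22 must be an integer dividing the constant term -22, i.e. one of ±{1, 2, 11, 22}. Evaluating: f(1) = -48, f(-1) = 4, f(2) = -68, f(-2) = 24, f(11) = 1012, f(-11) = -1056, f(22) = 10032, f(-22) = -10076; none is 0, so f has no rational root and is therefore irreducible over Q (a cubic with no linear factor over a field is irreducible). For an irreducible cubic, the Galois group is A_3 or S_3 according as the discriminant disc(f) = -4a^3 - 27b^2 = -4·(-27)^3 - 27·(-22)^2 = 65664 is or is not a square in Q. Here disc(f) = 65664 is not a perfect square in Q, so the Galois group of f over Q is not contained in A_3 and must be all of S_3. The splitting field has degree |S_3| = 6 over Q, so [K : Q] = 6.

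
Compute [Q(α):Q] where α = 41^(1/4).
[Q(α):Q] = 4

α is a root of x^4 - 41. By Eisenstein's criterion at the prime p = 41 (which divides the constant term 41 but p^2 = 1681 does not, since 41 is squarefree), x^4 - 41 is irreducible over Q. Hence [Q(α):Q] = 4.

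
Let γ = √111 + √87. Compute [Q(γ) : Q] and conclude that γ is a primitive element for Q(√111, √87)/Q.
[Q(γ) : Q] = 4 (equivalently, Q(γ) = Q(√111, √87))

Obviously Q(γ) ⊆ Q(√111, √87), and [Q(√111, √87):Q] = 4 (since 111, 87 are distinct squarefree integers > 1 with 9657 not a perfect square). To show equality we compute the minimal polynomial of γ. From γ = √111 + √87: γ^2 = 111 + 2√(9657) + 87 = 198 + 2√(9657), so γ^2 - 198 = 2√(9657); squaring, (γ^2 - 198)^2 = 4·9657, i.e. γ^4 - 396γ^2 + 39204 - 38628 = 0, i.e. γ^4 - 396γ^2 + 576 = 0. So γ is a root of x^4 - 396x^2 + 576. This polynomial is irreducible over Q: it has no rational root (each ±√111 ± √87 is irrational), and any factorization into two quadratics over Q would force √(9657) ∈ Q (pairing opposite roots) or √111, √87 ∈ Q (other pairings), all impossible. Hence [Q(γ):Q] = 4 = [Q(√111, √87):Q], so Q(γ) = Q(√111, √87).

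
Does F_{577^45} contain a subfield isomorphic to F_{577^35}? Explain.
No: F_{577^35} is not a subfield of F_{577^45}

F_{p^m} embeds in F_{p^n} iff m | n. Here 35 ∤ 45 (since 45 = 1·35 + 10 with remainder 10 ≠ 0), so F_{577^35} is not a subfield of F_{577^45}. Equivalently: if it were, the tower law would give 35 = [F_{577^35}:F_577] dividing [F_{577^45}:F_577] = 45, contradiction.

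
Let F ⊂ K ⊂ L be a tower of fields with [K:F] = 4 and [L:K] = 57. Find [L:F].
[L:F] = 228

The tower law says that for any tower of field extensions F ⊂ K ⊂ L with finite degrees, [L:F] = [L:K] · [K:F]. Here this gives [L:F] = 57 · 4 = 228.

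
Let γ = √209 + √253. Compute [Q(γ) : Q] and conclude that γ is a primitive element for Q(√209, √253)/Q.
[Q(γ) : Q] = 4 (equivalently, Q(γ) = Q(√209, √253))

Obviously Q(γ) ⊆ Q(√209, √253), and [Q(√209, √253):Q] = 4 (since 209, 253 are distinct squarefree integers > 1 with 52877 not a perfect square). To show equality we compute the minimal polynomial of γ. From γ = √209 + √253: γ^2 = 209 + 2√(52877) + 253 = 462 + 2√(52877), so γ^2 - 462 = 2√(52877); squaring, (γ^2 - 462)^2 = 4·52877, i.e. γ^4 - 924γ^2 + 213444 - 211508 = 0, i.e. γ^4 - 924γ^2 + 1936 = 0. So γ is a root of x^4 - 924x^2 + 1936. This polynomial is irreducible over Q: it has no rational root (each ±√209 ± √253 is irrational), and any factorization into two quadratics over Q would force √(52877) ∈ Q (pairing opposite roots) or √209, √253 ∈ Q (other pairings), all impossible. Hence [Q(γ):Q] = 4 = [Q(√209, √253):Q], so Q(γ) = Q(√209, √253).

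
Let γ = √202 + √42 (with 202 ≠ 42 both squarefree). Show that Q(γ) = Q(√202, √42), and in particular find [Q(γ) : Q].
[Q(γ) : Q] = 4 (equivalently, Q(γ) = Q(√202, √42))

Obviously Q(γ) ⊆ Q(√202, √42), and [Q(√202, √42):Q] = 4 (since 202, 42 are distinct squarefree integers > 1 with 8484 not a perfect square). To show equality we compute the minimal polynomial of γ. From γ = √202 + √42: γ^2 = 202 + 2√(8484) + 42 = 244 + 2√(8484), so γ^2 - 244 = 2√(8484); squaring, (γ^2 - 244)^2 = 4·8484, i.e. γ^4 - 488γ^2 + 59536 - 33936 = 0, i.e. γ^4 - 488γ^2 + 25600 = 0. So γ is a root of x^4 - 488x^2 + 25600. This polynomial is irreducible over Q: it has no rational root (each ±√202 ± √42 is irrational), and any factorization into two quadratics over Q would force √(8484) ∈ Q (pairing opposite roots) or √202, √42 ∈ Q (other pairings), all impossible. Hence [Q(γ):Q] = 4 = [Q(√202, √42):Q], so Q(γ) = Q(√202, √42).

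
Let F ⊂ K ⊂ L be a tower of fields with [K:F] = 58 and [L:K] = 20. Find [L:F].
[L:F] = 1160

The tower law says that for any tower of field extensions F ⊂ K ⊂ L with finite degrees, [L:F] = [L:K] · [K:F]. Here this gives [L:F] = 20 · 58 = 1160.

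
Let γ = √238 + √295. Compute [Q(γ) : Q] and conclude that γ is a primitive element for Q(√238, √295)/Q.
[Q(γ) : Q] = 4 (equivalently, Q(γ) = Q(√238, √295))

Obviously Q(γ) ⊆ Q(√238, √295), and [Q(√238, √295):Q] = 4 (since 238, 295 are distinct squarefree integers > 1 with 70210 not a perfect square). To show equality we compute the minimal polynomial of γ. From γ = √238 + √295: γ^2 = 238 + 2√(70210) + 295 = 533 + 2√(70210), so γ^2 - 533 = 2√(70210); squaring, (γ^2 - 533)^2 = 4·70210, i.e. γ^4 - 1066γ^2 + 284089 - 280840 = 0, i.e. γ^4 - 1066γ^2 + 3249 = 0. So γ is a root of x^4 - 1066x^2 + 3249. This polynomial is irreducible over Q: it has no rational root (each ±√238 ± √295 is irrational), and any factorization into two quadratics over Q would force √(70210) ∈ Q (pairing opposite roots) or √238, √295 ∈ Q (other pairings), all impossible. Hence [Q(γ):Q] = 4 = [Q(√238, √295):Q], so Q(γ) = Q(√238, √295).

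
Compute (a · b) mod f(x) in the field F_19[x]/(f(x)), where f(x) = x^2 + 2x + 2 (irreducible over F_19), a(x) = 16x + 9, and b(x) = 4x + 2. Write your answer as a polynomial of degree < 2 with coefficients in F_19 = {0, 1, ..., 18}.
a · b ≡ 16x + 4 (mod f(x))

Multiply in F_19[x]: a(x)·b(x) = (16x + 9)·(4x + 2) = 7x^2 + 11x + 18. This has degree ≥ 2, so divide by f(x) over F_19: 7x^2 + 11x + 18 = (7)·(x^2 + 2x + 2) + (16x + 4). Hence a·b ≡ 16x + 4 (mod f). (F_19[x]/(f) is a field with 19^2 = 361 elements since f is irreducible of degree 2.)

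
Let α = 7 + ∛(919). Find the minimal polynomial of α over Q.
m_α(x) = x^3 - 21x^2 + 147x - 1262

Set β = α - 7 = ∛(919), so β^3 = 919. Then (α - 7)^3 - 919 = 0, i.e. α is a root of g(x) = (x - 7)^3 - 919 = x^3 - 21x^2 + 147x - 1262. Since g(x) = h(x - 7) where h(x) = x^3 - 919, and h is irreducible over Q (because 919 is not a perfect cube, so h has no rational root, and a monic cubic with no rational root is irreducible), g is also irreducible (irreducibility is preserved under the substitution x → x - 7). Hence m_α(x) = x^3 - 21x^2 + 147x - 1262.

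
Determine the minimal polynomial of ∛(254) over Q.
m_α(x) = x^3 - 254

α satisfies α^3 = 254, so x^3 - 254 annihilates α. By the rational root test, a rational root p/q (in lowest terms) of x^3 - 254 would satisfy p^3 = 254 q^3, forcing q = 1 and p^3 = 254; but 254 is not a perfect cube, contradiction. A monic cubic over Q with no rational root is irreducible (any nontrivial factorization would include a linear factor). Hence x^3 - 254 is the minimal polynomial of α, and in particular [Q(α):Q] = 3.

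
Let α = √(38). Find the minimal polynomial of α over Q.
m_α(x) = x^2 - 38

α satisfies α^2 - 38 = 0, so x^2 - 38 annihilates α. Since d = 38 is squarefree and ≠ 1, it is not a perfect square in Q, so x^2 - 38 has no rational root and is therefore irreducible over Q (a degree-2 polynomial over a field is irreducible iff it has no root). Hence m_α(x) = x^2 - 38.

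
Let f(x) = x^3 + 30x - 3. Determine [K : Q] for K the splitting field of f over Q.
[K : Q] = 6

By the rational root test, any rational root of the monic integer polynomial f(x) = x^3 + 30x - 3 must be an integer dividing the constant term -3, i.e. one of ±{1, 3}. Evaluating: f(1) = 28, f(-1) = -34, f(3) = 114, f(-3) = -120; none is 0, so f has no rational root and is therefore irreducible over Q (a cubic with no linear factor over a field is irreducible). For an irreducible cubic, the Galois group is A_3 or S_3 according as the discriminant disc(f) = -4a^3 - 27b^2 = -4·(30)^3 - 27·(-3)^2 = -108243 is or is not a square in Q. Here disc(f) = -108243 is not a perfect square in Q, so the Galois group of f over Q is not contained in A_3 and must be all of S_3. The splitting field has degree |S_3| = 6 over Q, so [K : Q] = 6.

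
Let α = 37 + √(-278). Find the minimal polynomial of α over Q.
m_α(x) = x^2 - 74x + 1647

From α - 37 = √(-278), squaring gives (α - 37)^2 = -278, i.e. α^2 - 74α + 1369 = -278, so α^2 - 74α + 1647 = 0. The discriminant of x^2 - 74x + 1647 is (-74)^2 - 4·(1647) = 5476 - 6588 = -1112, and 4·(-278) is not a perfect square in Q since -278 is squarefree and ≠ 1. Hence x^2 - 74x + 1647 is irreducible over Q and is the minimal polynomial of α.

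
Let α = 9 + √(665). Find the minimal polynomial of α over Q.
m_α(x) = x^2 - 18x - 584

From α - 9 = √(665), squaring gives (α - 9)^2 = 665, i.e. α^2 - 18α + 81 = 665, so α^2 - 18α - 584 = 0. The discriminant of x^2 - 18x - 584 is (-18)^2 - 4·(-584) = 324 + 2336 = 2660, and 4·(665) is not a perfect square in Q since 665 is squarefree and ≠ 1. Hence x^2 - 18x - 584 is irreducible over Q and is the minimal polynomial of α.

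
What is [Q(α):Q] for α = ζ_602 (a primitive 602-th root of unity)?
[Q(α):Q] = 252

The minimal polynomial of ζ_602 over Q is the 602-th cyclotomic polynomial Φ_602(x), which is irreducible over Q and has degree φ(602) = 252. Hence [Q(α):Q] = φ(602) = 252.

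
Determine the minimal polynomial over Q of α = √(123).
m_α(x) = x^2 - 123

α satisfies α^2 - 123 = 0, so x^2 - 123 annihilates α. Since d = 123 is squarefree and ≠ 1, it is not a perfect square in Q, so x^2 - 123 has no rational root and is therefore irreducible over Q (a degree-2 polynomial over a field is irreducible iff it has no root). Hence m_α(x) = x^2 - 123.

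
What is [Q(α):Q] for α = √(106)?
[Q(α):Q] = 2

[Q(α):Q] equals the degree of the minimal polynomial of α. Here α^2 = 106 and x^2 - 106 is irreducible (d = 106 is squarefree, ≠ 1, hence not a square), so deg(m_α) = 2. Thus [Q(α):Q] = 2.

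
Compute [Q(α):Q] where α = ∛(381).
[Q(α):Q] = 3

The minimal polynomial of α is x^3 - 381, irreducible over Q since 381 is not a perfect cube (so x^3 - 381 has no rational root). Hence [Q(α):Q] = deg(m_α) = 3.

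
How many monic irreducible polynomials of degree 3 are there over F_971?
There are 305165880 monic irreducible polynomials of degree 3 over F_971

Each element of F_{971^3} that lies in no proper subfield is a root of exactly one monic irreducible of degree 3 over F_971, and each such polynomial has 3 distinct roots in F_{971^3}. By Möbius inversion the count is N_971(3) = (1/3) Σ_{d|3} μ(3/d) · 971^d = (1/3)(μ(3)·971^1 + μ(1)·971^3) = 915497640/3 = 305165880.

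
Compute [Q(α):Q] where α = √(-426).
[Q(α):Q] = 2

[Q(α):Q] equals the degree of the minimal polynomial of α. Here α^2 = -426 and x^2 + 426 is irreducible (d = -426 is squarefree, ≠ 1, hence not a square), so deg(m_α) = 2. Thus [Q(α):Q] = 2.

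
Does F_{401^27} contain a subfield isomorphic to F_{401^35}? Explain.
No: F_{401^35} is not a subfield of F_{401^27}

F_{p^m} embeds in F_{p^n} iff m | n. Here 35 ∤ 27 (since 27 = 0·35 + 27 with remainder 27 ≠ 0), so F_{401^35} is not a subfield of F_{401^27}. Equivalently: if it were, the tower law would give 35 = [F_{401^35}:F_401] dividing [F_{401^27}:F_401] = 27, contradiction.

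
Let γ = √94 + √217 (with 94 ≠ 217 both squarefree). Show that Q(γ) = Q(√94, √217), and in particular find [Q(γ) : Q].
[Q(γ) : Q] = 4 (equivalently, Q(γ) = Q(√94, √217))

Obviously Q(γ) ⊆ Q(√94, √217), and [Q(√94, √217):Q] = 4 (since 94, 217 are distinct squarefree integers > 1 with 20398 not a perfect square). To show equality we compute the minimal polynomial of γ. From γ = √94 + √217: γ^2 = 94 + 2√(20398) + 217 = 311 + 2√(20398), so γ^2 - 311 = 2√(20398); squaring, (γ^2 - 311)^2 = 4·20398, i.e. γ^4 - 622γ^2 + 96721 - 81592 = 0, i.e. γ^4 - 622γ^2 + 15129 = 0. So γ is a root of x^4 - 622x^2 + 15129. This polynomial is irreducible over Q: it has no rational root (each ±√94 ± √217 is irrational), and any factorization into two quadratics over Q would force √(20398) ∈ Q (pairing opposite roots) or √94, √217 ∈ Q (other pairings), all impossible. Hence [Q(γ):Q] = 4 = [Q(√94, √217):Q], so Q(γ) = Q(√94, √217).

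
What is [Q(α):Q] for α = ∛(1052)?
[Q(α):Q] = 3

The minimal polynomial of α is x^3 - 1052, irreducible over Q since 1052 is not a perfect cube (so x^3 - 1052 has no rational root). Hence [Q(α):Q] = deg(m_α) = 3.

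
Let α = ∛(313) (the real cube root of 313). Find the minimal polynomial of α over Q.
m_α(x) = x^3 - 313

α satisfies α^3 = 313, so x^3 - 313 annihilates α. By the rational root test, a rational root p/q (in lowest terms) of x^3 - 313 would satisfy p^3 = 313 q^3, forcing q = 1 and p^3 = 313; but 313 is not a perfect cube, contradiction. A monic cubic over Q with no rational root is irreducible (any nontrivial factorization would include a linear factor). Hence x^3 - 313 is the minimal polynomial of α, and in particular [Q(α):Q] = 3.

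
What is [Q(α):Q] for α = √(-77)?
[Q(α):Q] = 2

[Q(α):Q] equals the degree of the minimal polynomial of α. Here α^2 = -77 and x^2 + 77 is irreducible (d = -77 is squarefree, ≠ 1, hence not a square), so deg(m_α) = 2. Thus [Q(α):Q] = 2.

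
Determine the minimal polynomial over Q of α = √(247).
m_α(x) = x^2 - 247

α satisfies α^2 - 247 = 0, so x^2 - 247 annihilates α. Since d = 247 is squarefree and ≠ 1, it is not a perfect square in Q, so x^2 - 247 has no rational root and is therefore irreducible over Q (a degree-2 polynomial over a field is irreducible iff it has no root). Hence m_α(x) = x^2 - 247.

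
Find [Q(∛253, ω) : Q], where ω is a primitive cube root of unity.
[Q(∛253, ω) : Q] = 6

[Q(∛253):Q] = 3 (min poly x^3 - 253, irreducible since 253 is not a perfect cube). [Q(ω):Q] = 2 (min poly x^2 + x + 1). Since Q(∛253) ⊂ R and ω ∉ R, we have ω ∉ Q(∛253), so x^2 + x + 1 remains irreducible over Q(∛253) and [Q(∛253, ω) : Q(∛253)] = 2. By the tower law, [Q(∛253, ω) : Q] = 3 · 2 = 6. (In fact Q(∛253, ω) is the splitting field of x^3 - 253 over Q.)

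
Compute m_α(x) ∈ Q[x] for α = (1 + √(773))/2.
m_α(x) = x^2 - x - 193

From 2α - 1 = √(773), squaring gives (2α - 1)^2 = 773, i.e. 4α^2 - 4α + 1 = 773, so α^2 - α + (1 - 773)/4 = 0. Since 773 ≡ 1 (mod 4), (1 - 773)/4 = -193 ∈ Z. The polynomial x^2 - x - 193 has discriminant 1 - 4·(-193) = 773, which is not a perfect square in Q (d = 773 is squarefree and ≠ 1), so x^2 - x - 193 is irreducible over Q. It is the minimal polynomial of α.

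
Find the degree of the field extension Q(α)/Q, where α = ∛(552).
[Q(α):Q] = 3

The minimal polynomial of α is x^3 - 552, irreducible over Q since 552 is not a perfect cube (so x^3 - 552 has no rational root). Hence [Q(α):Q] = deg(m_α) = 3.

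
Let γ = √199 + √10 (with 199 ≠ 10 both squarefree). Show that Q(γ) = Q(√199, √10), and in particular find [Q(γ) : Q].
[Q(γ) : Q] = 4 (equivalently, Q(γ) = Q(√199, √10))

Obviously Q(γ) ⊆ Q(√199, √10), and [Q(√199, √10):Q] = 4 (since 199, 10 are distinct squarefree integers > 1 with 1990 not a perfect square). To show equality we compute the minimal polynomial of γ. From γ = √199 + √10: γ^2 = 199 + 2√(1990) + 10 = 209 + 2√(1990), so γ^2 - 209 = 2√(1990); squaring, (γ^2 - 209)^2 = 4·1990, i.e. γ^4 - 418γ^2 + 43681 - 7960 = 0, i.e. γ^4 - 418γ^2 + 35721 = 0. So γ is a root of x^4 - 418x^2 + 35721. This polynomial is irreducible over Q: it has no rational root (each ±√199 ± √10 is irrational), and any factorization into two quadratics over Q would force √(1990) ∈ Q (pairing opposite roots) or √199, √10 ∈ Q (other pairings), all impossible. Hence [Q(γ):Q] = 4 = [Q(√199, √10):Q], so Q(γ) = Q(√199, √10).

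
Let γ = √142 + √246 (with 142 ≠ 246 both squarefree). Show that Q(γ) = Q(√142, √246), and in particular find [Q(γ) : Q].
[Q(γ) : Q] = 4 (equivalently, Q(γ) = Q(√142, √246))

Obviously Q(γ) ⊆ Q(√142, √246), and [Q(√142, √246):Q] = 4 (since 142, 246 are distinct squarefree integers > 1 with 34932 not a perfect square). To show equality we compute the minimal polynomial of γ. From γ = √142 + √246: γ^2 = 142 + 2√(34932) + 246 = 388 + 2√(34932), so γ^2 - 388 = 2√(34932); squaring, (γ^2 - 388)^2 = 4·34932, i.e. γ^4 - 776γ^2 + 150544 - 139728 = 0, i.e. γ^4 - 776γ^2 + 10816 = 0. So γ is a root of x^4 - 776x^2 + 10816. This polynomial is irreducible over Q: it has no rational root (each ±√142 ± √246 is irrational), and any factorization into two quadratics over Q would force √(34932) ∈ Q (pairing opposite roots) or √142, √246 ∈ Q (other pairings), all impossible. Hence [Q(γ):Q] = 4 = [Q(√142, √246):Q], so Q(γ) = Q(√142, √246).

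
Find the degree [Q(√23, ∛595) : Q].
[Q(√23, ∛595) : Q] = 6

Let L = Q(√23, ∛595). Since Q(√23) ⊂ L and [Q(√23):Q] = 2, the tower law gives 2 | [L:Q]. Likewise Q(∛595) ⊂ L with [Q(∛595):Q] = 3 (because 595 is not a perfect cube), so 3 | [L:Q]. As gcd(2,3) = 1, [L:Q] is divisible by 6. Conversely L is generated over Q by √23 and ∛595, so [L:Q] ≤ 2·3 = 6. Therefore [Q(√23, ∛595) : Q] = 6.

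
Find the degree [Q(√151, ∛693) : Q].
[Q(√151, ∛693) : Q] = 6

Let L = Q(√151, ∛693). Since Q(√151) ⊂ L and [Q(√151):Q] = 2, the tower law gives 2 | [L:Q]. Likewise Q(∛693) ⊂ L with [Q(∛693):Q] = 3 (because 693 is not a perfect cube), so 3 | [L:Q]. As gcd(2,3) = 1, [L:Q] is divisible by 6. Conversely L is generated over Q by √151 and ∛693, so [L:Q] ≤ 2·3 = 6. Therefore [Q(√151, ∛693) : Q] = 6.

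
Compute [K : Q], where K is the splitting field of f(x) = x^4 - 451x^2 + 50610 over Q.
[K : Q] = 4

Solving the quadratic in x^2: x^2 = (451 ± √(451^2 - 4·50610))/2 = (451 ± √961)/2 = (451 ± 31)/2, giving x^2 = 210 or x^2 = 241. So f(x) = (x^2 - 210)(x^2 - 241) and the roots of f are ±√210, ±√241. Hence the splitting field is K = Q(√210, √241). Since 210 and 241 are distinct squarefree integers > 1, their product 50610 is not a perfect square, so √241 ∉ Q(√210). By the tower law [K:Q] = [Q(√210,√241):Q(√210)] · [Q(√210):Q] = 2 · 2 = 4.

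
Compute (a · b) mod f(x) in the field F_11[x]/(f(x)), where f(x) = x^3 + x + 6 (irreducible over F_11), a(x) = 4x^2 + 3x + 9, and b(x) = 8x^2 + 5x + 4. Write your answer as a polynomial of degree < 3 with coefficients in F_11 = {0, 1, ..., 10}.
a · b ≡ 5x^2 + 8x + 3 (mod f(x))

Multiply in F_11[x]: a(x)·b(x) = (4x^2 + 3x + 9)·(8x^2 + 5x + 4) = 10x^4 + 4x^2 + 2x + 3. This has degree ≥ 3, so divide by f(x) over F_11: 10x^4 + 4x^2 + 2x + 3 = (10x)·(x^3 + x + 6) + (5x^2 + 8x + 3). Hence a·b ≡ 5x^2 + 8x + 3 (mod f). (F_11[x]/(f) is a field with 11^3 = 1331 elements since f is irreducible of degree 3.)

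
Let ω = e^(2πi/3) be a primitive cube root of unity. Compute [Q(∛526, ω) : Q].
[Q(∛526, ω) : Q] = 6

[Q(∛526):Q] = 3 (min poly x^3 - 526, irreducible since 526 is not a perfect cube). [Q(ω):Q] = 2 (min poly x^2 + x + 1). Since Q(∛526) ⊂ R and ω ∉ R, we have ω ∉ Q(∛526), so x^2 + x + 1 remains irreducible over Q(∛526) and [Q(∛526, ω) : Q(∛526)] = 2. By the tower law, [Q(∛526, ω) : Q] = 3 · 2 = 6. (In fact Q(∛526, ω) is the splitting field of x^3 - 526 over Q.)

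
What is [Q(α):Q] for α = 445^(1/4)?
[Q(α):Q] = 4

α is a root of x^4 - 445. By Eisenstein's criterion at the prime p = 5 (which divides the constant term 445 but p^2 = 25 does not, since 445 is squarefree), x^4 - 445 is irreducible over Q. Hence [Q(α):Q] = 4.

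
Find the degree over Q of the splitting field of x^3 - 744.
[K : Q] = 6

The roots of x^3 - 744 are ∛744, ω∛744, ω^2∛744 where ω = e^(2πi/3) is a primitive cube root of unity, so K = Q(∛744, ω). Now [Q(∛744):Q] = 3 (since 744 is not a perfect cube, x^3 - 744 is irreducible) and [Q(ω):Q] = 2. Both 2 and 3 divide [K:Q], and [K:Q] ≤ 3·2 = 6, so [K:Q] = 6. (Equivalently: Q(∛744) ⊂ R but ω ∉ R, so [K : Q(∛744)] = 2.)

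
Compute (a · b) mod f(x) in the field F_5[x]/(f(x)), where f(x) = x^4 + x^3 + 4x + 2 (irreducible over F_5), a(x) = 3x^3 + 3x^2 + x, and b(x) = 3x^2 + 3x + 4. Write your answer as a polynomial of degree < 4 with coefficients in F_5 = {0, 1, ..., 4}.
a · b ≡ 4x^2 + 2 (mod f(x))

Multiply in F_5[x]: a(x)·b(x) = (3x^3 + 3x^2 + x)·(3x^2 + 3x + 4) = 4x^5 + 3x^4 + 4x^3 + 4x. This has degree ≥ 4, so divide by f(x) over F_5: 4x^5 + 3x^4 + 4x^3 + 4x = (4x + 4)·(x^4 + x^3 + 4x + 2) + (4x^2 + 2). Hence a·b ≡ 4x^2 + 2 (mod f). (F_5[x]/(f) is a field with 5^4 = 625 elements since f is irreducible of degree 4.)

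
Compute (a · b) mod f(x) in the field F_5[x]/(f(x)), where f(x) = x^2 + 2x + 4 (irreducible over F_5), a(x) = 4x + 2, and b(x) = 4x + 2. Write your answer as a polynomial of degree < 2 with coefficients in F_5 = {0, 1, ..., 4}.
a · b ≡ 4x (mod f(x))

Multiply in F_5[x]: a(x)·b(x) = (4x + 2)·(4x + 2) = x^2 + x + 4. This has degree ≥ 2, so divide by f(x) over F_5: x^2 + x + 4 = (1)·(x^2 + 2x + 4) + (4x). Hence a·b ≡ 4x (mod f). (F_5[x]/(f) is a field with 5^2 = 25 elements since f is irreducible of degree 2.)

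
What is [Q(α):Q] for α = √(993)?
[Q(α):Q] = 2

[Q(α):Q] equals the degree of the minimal polynomial of α. Here α^2 = 993 and x^2 - 993 is irreducible (d = 993 is squarefree, ≠ 1, hence not a square), so deg(m_α) = 2. Thus [Q(α):Q] = 2.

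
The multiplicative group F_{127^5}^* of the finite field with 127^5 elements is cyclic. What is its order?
|F_{127^5}^*| = 33038369406

F_{127^5} has 127^5 = 33038369407 elements; its multiplicative group consists of all nonzero elements, so |F_{127^5}^*| = 33038369407 - 1 = 33038369406. (It is cyclic since any finite subgroup of the multiplicative group of a field is cyclic.)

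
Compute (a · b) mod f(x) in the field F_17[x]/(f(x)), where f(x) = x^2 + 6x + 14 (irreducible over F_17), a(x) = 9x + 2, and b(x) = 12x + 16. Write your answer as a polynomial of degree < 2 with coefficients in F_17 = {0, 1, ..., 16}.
a · b ≡ 13x + 16 (mod f(x))

Multiply in F_17[x]: a(x)·b(x) = (9x + 2)·(12x + 16) = 6x^2 + 15x + 15. This has degree ≥ 2, so divide by f(x) over F_17: 6x^2 + 15x + 15 = (6)·(x^2 + 6x + 14) + (13x + 16). Hence a·b ≡ 13x + 16 (mod f). (F_17[x]/(f) is a field with 17^2 = 289 elements since f is irreducible of degree 2.)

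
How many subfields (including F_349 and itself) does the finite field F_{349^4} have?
F_{349^4} has 3 subfields

The subfields of F_{p^n} are exactly the fields F_{p^d} for d | n (each is the fixed field of the unique index-d subgroup of Gal(F_{p^n}/F_p) ≅ Z/nZ). The divisors of n = 4 are {1, 2, 4}, giving 3 subfields: F_{349^1}, F_{349^2}, F_{349^4}.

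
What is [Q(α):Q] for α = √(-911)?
[Q(α):Q] = 2

[Q(α):Q] equals the degree of the minimal polynomial of α. Here α^2 = -911 and x^2 + 911 is irreducible (d = -911 is squarefree, ≠ 1, hence not a square), so deg(m_α) = 2. Thus [Q(α):Q] = 2.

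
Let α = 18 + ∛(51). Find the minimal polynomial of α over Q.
m_α(x) = x^3 - 54x^2 + 972x - 5883

Set β = α - 18 = ∛(51), so β^3 = 51. Then (α - 18)^3 - 51 = 0, i.e. α is a root of g(x) = (x - 18)^3 - 51 = x^3 - 54x^2 + 972x - 5883. Since g(x) = h(x - 18) where h(x) = x^3 - 51, and h is irreducible over Q (because 51 is not a perfect cube, so h has no rational root, and a monic cubic with no rational root is irreducible), g is also irreducible (irreducibility is preserved under the substitution x → x - 18). Hence m_α(x) = x^3 - 54x^2 + 972x - 5883.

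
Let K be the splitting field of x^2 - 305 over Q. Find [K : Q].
[K : Q] = 2

f(x) = x^2 - 305 factors as (x - √305)(x + √305). The splitting field is K = Q(√305). Since 305 is squarefree and > 1, it is not a perfect square, so x^2 - 305 is irreducible over Q and [Q(√305) : Q] = 2. Hence [K : Q] = 2.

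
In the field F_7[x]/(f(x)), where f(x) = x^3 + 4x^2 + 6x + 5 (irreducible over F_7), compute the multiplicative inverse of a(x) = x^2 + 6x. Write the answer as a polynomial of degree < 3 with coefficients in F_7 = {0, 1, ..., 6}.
a(x)^(-1) ≡ 6x^2 + 6x + 2 (mod f(x))

Since f is irreducible over F_7, F_7[x]/(f) is a field and a(x) ≠ 0 has an inverse. Apply the extended Euclidean algorithm to f(x) and a(x) in F_7[x]: f(x) = (x + 5)·a(x) + (4x + 5);  a(x) = (2x + 6)·(4x + 5) + (5). The last nonzero remainder is the constant 5 = gcd(f, a) in F_7. Back-substituting through the division chain expresses 5 = s(x)·a(x) + t(x)·f(x) with s(x) ≡ 2x^2 + 2x + 3 (mod f), so (2x^2 + 2x + 3)·a(x) ≡ 5 (mod f). Multiplying by 5^(-1) ≡ 3 in F_7 gives a(x)^(-1) ≡ 3·(2x^2 + 2x + 3) ≡ 6x^2 + 6x + 2 (mod f). Check: (x^2 + 6x)·(6x^2 + 6x + 2) = 6x^4 + 3x^2 + 5x ≡ 1 (mod x^3 + 4x^2 + 6x + 5).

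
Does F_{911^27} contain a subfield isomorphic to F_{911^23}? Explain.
No: F_{911^23} is not a subfield of F_{911^27}

F_{p^m} embeds in F_{p^n} iff m | n. Here 23 ∤ 27 (since 27 = 1·23 + 4 with remainder 4 ≠ 0), so F_{911^23} is not a subfield of F_{911^27}. Equivalently: if it were, the tower law would give 23 = [F_{911^23}:F_911] dividing [F_{911^27}:F_911] = 27, contradiction.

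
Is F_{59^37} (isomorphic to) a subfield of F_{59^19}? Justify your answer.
No: F_{59^37} is not a subfield of F_{59^19}

F_{p^m} embeds in F_{p^n} iff m | n. Here 37 ∤ 19 (since 19 = 0·37 + 19 with remainder 19 ≠ 0), so F_{59^37} is not a subfield of F_{59^19}. Equivalently: if it were, the tower law would give 37 = [F_{59^37}:F_59] dividing [F_{59^19}:F_59] = 19, contradiction.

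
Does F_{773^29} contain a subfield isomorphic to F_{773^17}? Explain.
No: F_{773^17} is not a subfield of F_{773^29}

F_{p^m} embeds in F_{p^n} iff m | n. Here 17 ∤ 29 (since 29 = 1·17 + 12 with remainder 12 ≠ 0), so F_{773^17} is not a subfield of F_{773^29}. Equivalently: if it were, the tower law would give 17 = [F_{773^17}:F_773] dividing [F_{773^29}:F_773] = 29, contradiction.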